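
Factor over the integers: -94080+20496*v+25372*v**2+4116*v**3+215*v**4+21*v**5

Testing divisors of the constant over divisors of the leading coefficient, v = 10/7 is a root, so (7*v-10) divides it; the quotient is 3*v**4+35*v**3+638*v**2+4536*v+9408.
Then v = -4 is a root, so (v+4) divides it; the quotient is 3*v**3+23*v**2+546*v+2352.
Continuing, v = -14/3 is a root, so (3*v+14) divides it; the quotient is v**2+3*v+168.
The quadratic v**2+3*v+168 has discriminant -663 < 0 and is irreducible over ℤ.

(3*v+14)*(7*v-10)*(v+4)*(v**2+3*v+168)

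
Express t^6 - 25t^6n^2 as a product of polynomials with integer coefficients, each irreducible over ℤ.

Pull out the common factor t^6, leaving -25n^2 + 1.
Recognize a difference of squares with the parts 1 and 5n.

-t^6(5n + 1)(5n - 1)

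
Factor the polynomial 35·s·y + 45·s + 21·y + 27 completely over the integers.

(5·s + 3)·(7·y + 9)

Group as (35·s·y + 45·s) + (21·y + 27) = 5·s·(7·y + 9) + 3·(7·y + 9).
Both groups share the factor (7·y + 9).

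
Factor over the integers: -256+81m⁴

(3m+4)(3m-4)(9m²+16)

Write as (9m²)² − (16)², then factor 9m²-16 once more.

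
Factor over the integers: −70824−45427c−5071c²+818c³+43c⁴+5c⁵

(5c+13)(c+3)(c−8)(c²+11c+227)

Trying the rational-root candidates, c = −3 is a root, giving the factor (c+3) and quotient 5c⁴+28c³+734c²−7273c−23608.
Then c = −13/5 is a root, so (5c+13) is a factor; dividing leaves c³+3c²+139c−1816.
Continuing, c = 8 is a root, so (c−8) is a factor; dividing leaves c²+11c+227.
The quadratic c²+11c+227 has discriminant −787 < 0 and is irreducible over ℤ.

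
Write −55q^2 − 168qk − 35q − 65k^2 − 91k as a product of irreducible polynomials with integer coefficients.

−(5q + 13k)(11q + 5k + 7)

Group: −5q(11q + 5k + 7) − 13k(11q + 5k + 7); both groups contain (11q + 5k + 7).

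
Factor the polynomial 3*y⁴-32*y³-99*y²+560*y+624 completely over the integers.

Trying the rational-root candidates, y = -13/3 is a root, so (3*y+13) divides it; the quotient is y³-15*y²+32*y+48.
Continuing, y = -1 is a root, giving the factor (y+1) and quotient y²-16*y+48.
The remaining quadratic factors as (y-4)(y-12).

(3*y+13)*(y+1)*(y-12)*(y-4)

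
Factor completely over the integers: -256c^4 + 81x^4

Write as (9x^2)² − (16c^2)², then factor 9x^2 - 16c^2 once more.

(3x - 4c)(3x + 4c)(9x^2 + 16c^2)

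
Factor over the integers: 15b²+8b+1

Need a pair with product 15·1 = 15 and sum 8: that's 3 and 5.
Split the middle term: 15b²+3b + 5b+1 = 3b(5b+1) + (5b+1).

(3b+1)(5b+1)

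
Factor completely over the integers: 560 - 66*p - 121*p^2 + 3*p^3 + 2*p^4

By the rational root theorem, p = 7 is a root, so (p - 7) is a factor; dividing leaves 2*p^3 + 17*p^2 - 2*p - 80.
Then p = 2 is a root, giving the factor (p - 2) and quotient 2*p^2 + 21*p + 40.
The remaining quadratic factors as (2*p + 5)(p + 8).

(2*p + 5)*(p + 8)*(p - 2)*(p - 7)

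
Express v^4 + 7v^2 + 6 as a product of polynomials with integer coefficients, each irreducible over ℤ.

Substitute u = v^2 to get a quadratic in u, then factor.
v^2 + 1 is irreducible over ℤ (sum of squares).
v^2 + 6 is irreducible over ℤ (always positive, so no real roots).

(v^2 + 1)(v^2 + 6)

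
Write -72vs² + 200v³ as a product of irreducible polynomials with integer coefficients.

8v(5v - 3s)(5v + 3s)

Pull out the common factor 8v; 25v² - 9s² is a difference of squares.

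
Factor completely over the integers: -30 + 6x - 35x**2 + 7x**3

(x - 5)(7x**2 + 6)

Group as (7x**3 + 6x) + (-35x**2 - 30) = x(7x**2 + 6) - 5(7x**2 + 6).
Both groups share the factor (7x**2 + 6).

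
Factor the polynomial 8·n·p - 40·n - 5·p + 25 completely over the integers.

(8·n - 5)·(p - 5)

Group as (8·n·p - 40·n) + (-5·p + 25) = 8·n·(p - 5) - 5·(p - 5).
Both groups share the factor (p - 5).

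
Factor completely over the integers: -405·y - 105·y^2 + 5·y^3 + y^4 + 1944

(y + 8)·(y + 9)·(y - 3)·(y - 9)

Testing divisors of the constant over divisors of the leading coefficient, y = 3 is a root, giving the factor (y - 3) and quotient y^3 + 8·y^2 - 81·y - 648.
Then y = -9 is a root, so (y + 9) divides it; the quotient is y^2 - y - 72.
The remaining quadratic factors as (y - 9)(y + 8).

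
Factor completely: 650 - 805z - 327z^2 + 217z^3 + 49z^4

(7z - 13)(7z - 5)(z + 2)(z + 5)

Among the possible rational roots, z = 13/7 is a root, so (7z - 13) is a factor; dividing leaves 7z^3 + 44z^2 + 35z - 50.
Then z = -5 is a root, so (z + 5) is a factor; dividing leaves 7z^2 + 9z - 10.
The remaining quadratic factors as (z + 2)(7z - 5).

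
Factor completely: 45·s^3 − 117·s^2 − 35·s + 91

Group as (45·s^3 − 35·s) + (−117·s^2 + 91) = 5·s·(9·s^2 − 7) − 13·(9·s^2 − 7).
Both groups share the factor (9·s^2 − 7).

(5·s − 13)·(9·s^2 − 7)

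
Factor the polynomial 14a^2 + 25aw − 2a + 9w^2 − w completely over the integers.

Group: 2a(7a + 9w − 1) + w(7a + 9w − 1); both groups contain (7a + 9w − 1).

(2a + w)(7a + 9w − 1)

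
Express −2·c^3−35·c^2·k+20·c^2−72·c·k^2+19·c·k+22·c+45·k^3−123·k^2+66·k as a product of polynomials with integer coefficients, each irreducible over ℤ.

Group: c·(−2·c^2−5·c·k−2·c+3·k^2−6·k) + (15·k−11)·(−2·c^2−5·c·k−2·c+3·k^2−6·k); both groups contain (−2·c^2−5·c·k−2·c+3·k^2−6·k), so (c+15·k−11) is a factor with cofactor −2·c^2−5·c·k−2·c+3·k^2−6·k.
The cofactor groups again: −2·c^2−5·c·k−2·c+3·k^2−6·k = −c·(2·c−k+2) − 3·k·(2·c−k+2); both groups contain (2·c−k+2), giving −(c+3·k)·(2·c−k+2).

−(2·c−k+2)·(c+15·k−11)·(c+3·k)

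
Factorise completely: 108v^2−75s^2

Factor out 3, leaving 36v^2−25s^2, which is a difference of two squares.

3(6v−5s)(6v+5s)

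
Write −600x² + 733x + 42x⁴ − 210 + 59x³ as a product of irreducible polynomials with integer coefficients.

(6x − 7)(7x − 3)(x + 5)(x − 2)

Trying the rational-root candidates, x = 7/6 is a root, so (6x − 7) divides it; the quotient is 7x³ + 18x² − 79x + 30.
Next, x = 2 is a root, giving the factor (x − 2) and quotient 7x² + 32x − 15.
The remaining quadratic factors as (x + 5)(7x − 3).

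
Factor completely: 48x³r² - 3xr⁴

Pull out the common factor 3xr²; 16x² - r² is a difference of squares.

3r²x(4x - r)(4x + r)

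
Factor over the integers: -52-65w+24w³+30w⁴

(5w+4)(6w³-13)

Group as (30w⁴-65w) + (24w³-52) = 5w(6w³-13) + 4(6w³-13).
Both groups share the factor (6w³-13).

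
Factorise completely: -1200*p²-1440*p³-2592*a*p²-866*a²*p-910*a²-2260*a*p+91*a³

Group: 7*a*(13*a²-146*a*p-130*a-120*p²-100*p) + 12*p*(13*a²-146*a*p-130*a-120*p²-100*p); both groups contain (13*a²-146*a*p-130*a-120*p²-100*p), so (7*a+12*p) is a factor with cofactor 13*a²-146*a*p-130*a-120*p²-100*p.
The cofactor groups again: 13*a²-146*a*p-130*a-120*p²-100*p = 13*a*(a-12*p-10) + 10*p*(a-12*p-10); both groups contain (a-12*p-10), giving (13*a+10*p)*(a-12*p-10).

(13*a+10*p)*(7*a+12*p)*(a-12*p-10)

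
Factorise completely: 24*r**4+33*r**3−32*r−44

(8*r+11)*(3*r**3−4)

Group as (24*r**4−32*r) + (33*r**3−44) = 8*r*(3*r**3−4) + 11*(3*r**3−4).
Both groups share the factor (3*r**3−4).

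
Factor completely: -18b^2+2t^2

2(t-3b)(t+3b)

Pull out the common factor 2; t^2-9b^2 is a difference of squares.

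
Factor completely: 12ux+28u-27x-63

Group as (12ux+28u) + (-27x-63) = 4u(3x+7) - 9(3x+7).
Both groups share the factor (3x+7).

(3x+7)(4u-9)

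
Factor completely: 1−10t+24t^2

(4t−1)(6t−1)

Need a pair with product 24·1 = 24 and sum −10: that's −4 and −6.
Split the middle term: 24t^2−4t − 6t+1 = 4t(6t−1) − (6t−1).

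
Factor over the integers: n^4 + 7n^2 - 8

(n + 1)(n - 1)(n^2 + 8)

Substitute u = n^2 to get a quadratic in u, then factor.
n^2 - 1 is a difference of squares.
n^2 + 8 is irreducible over ℤ (always positive, so no real roots).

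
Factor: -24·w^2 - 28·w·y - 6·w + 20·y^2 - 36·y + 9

Group: -4·w·(6·w + 10·y - 3) + (2·y - 3)·(6·w + 10·y - 3); both groups contain (6·w + 10·y - 3).

-(4·w - 2·y + 3)·(6·w + 10·y - 3)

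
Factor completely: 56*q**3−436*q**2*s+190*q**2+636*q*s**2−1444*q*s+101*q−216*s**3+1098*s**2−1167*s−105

(2*q−12*s−1)*(4*q−2*s+7)*(7*q−9*s+15)

Group: 2*q*(28*q**2−50*q*s+109*q+18*s**2−93*s+105) + (−12*s−1)*(28*q**2−50*q*s+109*q+18*s**2−93*s+105); both groups contain (28*q**2−50*q*s+109*q+18*s**2−93*s+105), so (2*q−12*s−1) is a factor with cofactor 28*q**2−50*q*s+109*q+18*s**2−93*s+105.
The cofactor groups again: 28*q**2−50*q*s+109*q+18*s**2−93*s+105 = 7*q*(4*q−2*s+7) + (−9*s+15)*(4*q−2*s+7); both groups contain (4*q−2*s+7), giving (7*q−9*s+15)*(4*q−2*s+7).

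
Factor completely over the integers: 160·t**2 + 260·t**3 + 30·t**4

10·t**2·(3·t + 2)·(t + 8)

Pull out the common factor 10·t**2, then factor the remaining trinomial.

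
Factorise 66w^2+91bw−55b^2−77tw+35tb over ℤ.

(7t−11b−6w)(5b−11w)

Group: 5b(7t−11b−6w) − 11w(7t−11b−6w); both groups contain (7t−11b−6w).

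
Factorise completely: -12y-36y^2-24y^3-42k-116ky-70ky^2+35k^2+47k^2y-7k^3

Group: k(-7k^2+26ky+14k+8y^2+4y) + (-3y-3)(-7k^2+26ky+14k+8y^2+4y); both groups contain (-7k^2+26ky+14k+8y^2+4y), so (k-3y-3) is a factor with cofactor -7k^2+26ky+14k+8y^2+4y.
The cofactor groups again: -7k^2+26ky+14k+8y^2+4y = -k(7k+2y) + (4y+2)(7k+2y); both groups contain (7k+2y), giving -(k-4y-2)(7k+2y).

-(7k+2y)(k-3y-3)(k-4y-2)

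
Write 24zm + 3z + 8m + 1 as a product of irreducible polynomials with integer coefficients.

Group as (24zm + 3z) + (8m + 1) = 3z(8m + 1) + (8m + 1).
Both groups share the factor (8m + 1).

(3z + 1)(8m + 1)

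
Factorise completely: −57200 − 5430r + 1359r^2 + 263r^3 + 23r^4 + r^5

(r + 10)(r + 8)(r − 5)(r^2 + 10r + 143)

Among the possible rational roots, r = −8 is a root, so (r + 8) is a factor; dividing leaves r^4 + 15r^3 + 143r^2 + 215r − 7150.
Then r = −10 is a root, so (r + 10) divides it; the quotient is r^3 + 5r^2 + 93r − 715.
Continuing, r = 5 is a root, so (r − 5) is a factor; dividing leaves r^2 + 10r + 143.
The quadratic r^2 + 10r + 143 has discriminant −472 < 0 and is irreducible over ℤ.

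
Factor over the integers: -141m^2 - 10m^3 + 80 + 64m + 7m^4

(7m + 4)(m + 4)(m - 1)(m - 5)

Trying the rational-root candidates, m = 5 is a root, so (m - 5) divides it; the quotient is 7m^3 + 25m^2 - 16m - 16.
Continuing, m = -4/7 is a root, giving the factor (7m + 4) and quotient m^2 + 3m - 4.
The remaining quadratic factors as (m - 1)(m + 4).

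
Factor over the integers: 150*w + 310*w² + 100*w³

10*w*(2*w + 5)*(5*w + 3)

Pull out the common factor 10*w, then factor the remaining trinomial.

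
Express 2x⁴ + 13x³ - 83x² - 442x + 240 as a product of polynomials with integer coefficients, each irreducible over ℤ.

By the rational root theorem, x = -5 is a root, so (x + 5) divides it; the quotient is 2x³ + 3x² - 98x + 48.
Then x = 6 is a root, so (x - 6) is a factor; dividing leaves 2x² + 15x - 8.
The remaining quadratic factors as (x + 8)(2x - 1).

(2x - 1)(x + 5)(x + 8)(x - 6)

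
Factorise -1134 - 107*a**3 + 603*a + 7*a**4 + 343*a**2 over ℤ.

(7*a - 9)*(a + 2)*(a - 7)*(a - 9)

Testing divisors of the constant over divisors of the leading coefficient, a = 9 is a root, giving the factor (a - 9) and quotient 7*a**3 - 44*a**2 - 53*a + 126.
Continuing, a = -2 is a root, so (a + 2) is a factor; dividing leaves 7*a**2 - 58*a + 63.
The remaining quadratic factors as (7*a - 9)(a - 7).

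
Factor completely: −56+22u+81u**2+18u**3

Trying the rational-root candidates, u = −4 is a root, so (u+4) divides it; the quotient is 18u**2+9u−14.
The remaining quadratic factors as (6u+7)(3u−2).

(3u−2)(6u+7)(u+4)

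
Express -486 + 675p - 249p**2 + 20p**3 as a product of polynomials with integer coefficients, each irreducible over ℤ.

Among the possible rational roots, p = 9/4 is a root, so (4p - 9) divides it; the quotient is 5p**2 - 51p + 54.
The remaining quadratic factors as (p - 9)(5p - 6).

(4p - 9)(5p - 6)(p - 9)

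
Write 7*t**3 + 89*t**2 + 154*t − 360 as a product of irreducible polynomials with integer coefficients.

(7*t − 9)*(t + 10)*(t + 4)

By the rational root theorem, t = 9/7 is a root, so (7*t − 9) is a factor; dividing leaves t**2 + 14*t + 40.
The remaining quadratic factors as (t + 4)(t + 10).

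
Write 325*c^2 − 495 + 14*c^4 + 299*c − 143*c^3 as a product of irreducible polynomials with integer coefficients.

Testing divisors of the constant over divisors of the leading coefficient, c = 1 is a root, so (c − 1) divides it; the quotient is 14*c^3 − 129*c^2 + 196*c + 495.
Next, c = −9/7 is a root, giving the factor (7*c + 9) and quotient 2*c^2 − 21*c + 55.
The remaining quadratic factors as (2*c − 11)(c − 5).

(2*c − 11)*(7*c + 9)*(c − 1)*(c − 5)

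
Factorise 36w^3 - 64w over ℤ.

4w(3w + 4)(3w - 4)

Pull out the common factor 4w; 9w^2 - 16 is a difference of squares.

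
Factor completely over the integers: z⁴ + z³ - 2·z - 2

(z + 1)·(z³ - 2)

Group as (z⁴ - 2·z) + (z³ - 2) = z·(z³ - 2) + (z³ - 2).
Both groups share the factor (z³ - 2).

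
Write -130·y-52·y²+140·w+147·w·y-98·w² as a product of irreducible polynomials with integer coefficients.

Group: -7·w·(14·w-13·y) + (4·y+10)·(14·w-13·y); both groups contain (14·w-13·y).

-(14·w-13·y)·(7·w-4·y-10)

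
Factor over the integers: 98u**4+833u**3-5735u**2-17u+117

(2u-9)(7u+1)(7u-1)(u+13)

Testing divisors of the constant over divisors of the leading coefficient, u = 9/2 is a root, so (2u-9) is a factor; dividing leaves 49u**3+637u**2-u-13.
Then u = -1/7 is a root, giving the factor (7u+1) and quotient 7u**2+90u-13.
The remaining quadratic factors as (7u-1)(u+13).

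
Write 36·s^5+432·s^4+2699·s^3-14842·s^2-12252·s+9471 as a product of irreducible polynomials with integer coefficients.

(2·s-1)·(3·s-11)·(6·s+7)·(s^2+15·s+123)

By the rational root theorem, s = 11/3 is a root, giving the factor (3·s-11) and quotient 12·s^4+188·s^3+1589·s^2+879·s-861.
Then s = -7/6 is a root, so (6·s+7) is a factor; dividing leaves 2·s^3+29·s^2+231·s-123.
Then s = 1/2 is a root, so (2·s-1) divides it; the quotient is s^2+15·s+123.
The quadratic s^2+15·s+123 has discriminant -267 < 0 and is irreducible over ℤ.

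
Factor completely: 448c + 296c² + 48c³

8c(2c + 7)(3c + 8)

Pull out the common factor 8c, then factor the remaining trinomial.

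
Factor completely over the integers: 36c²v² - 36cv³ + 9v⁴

9v²(2c - v)²

Every term has a factor of 9v²; factoring it out leaves 4c² - 4cv + v².
Recognize a perfect-square trinomial with the parts v and 2c.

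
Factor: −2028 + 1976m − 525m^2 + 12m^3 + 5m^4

(5m − 13)(m + 13)(m − 2)(m − 6)

Testing divisors of the constant over divisors of the leading coefficient, m = −13 is a root, so (m + 13) divides it; the quotient is 5m^3 − 53m^2 + 164m − 156.
Continuing, m = 6 is a root, giving the factor (m − 6) and quotient 5m^2 − 23m + 26.
The remaining quadratic factors as (5m − 13)(m − 2).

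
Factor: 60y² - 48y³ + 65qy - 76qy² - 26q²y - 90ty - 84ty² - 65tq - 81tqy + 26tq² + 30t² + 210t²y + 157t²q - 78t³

-(6t - 13q - 12y)(13t + 2q + 4y - 5)(t - y)

Group: 13t(-6t² + 13tq + 18ty - 13qy - 12y²) + (2q + 4y - 5)(-6t² + 13tq + 18ty - 13qy - 12y²); both groups contain (-6t² + 13tq + 18ty - 13qy - 12y²), so (13t + 2q + 4y - 5) is a factor with cofactor -6t² + 13tq + 18ty - 13qy - 12y².
The cofactor groups again: -6t² + 13tq + 18ty - 13qy - 12y² = -6t(t - y) + (13q + 12y)(t - y); both groups contain (t - y), giving -(6t - 13q - 12y)(t - y).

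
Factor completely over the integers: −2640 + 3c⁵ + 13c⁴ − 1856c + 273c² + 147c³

Testing divisors of the constant over divisors of the leading coefficient, c = 3 is a root, so (c − 3) is a factor; dividing leaves 3c⁴ + 22c³ + 213c² + 912c + 880.
Next, c = −4 is a root, so (c + 4) is a factor; dividing leaves 3c³ + 10c² + 173c + 220.
Next, c = −4/3 is a root, so (3c + 4) is a factor; dividing leaves c² + 2c + 55.
The quadratic c² + 2c + 55 has discriminant −216 < 0 and is irreducible over ℤ.

(3c + 4)(c + 4)(c − 3)(c² + 2c + 55)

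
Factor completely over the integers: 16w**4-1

(2w+1)(2w-1)(4w**2+1)

(2w)⁴ − (1)⁴ = ((2w)² − (1)²)((2w)² + (1)²); the first factor splits again, the second (4w**2+1) is irreducible.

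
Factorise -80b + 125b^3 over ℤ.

Every term has a factor of 5b. Then 25b^2 - 16 = (5b)² − (4)².

5b(5b + 4)(5b - 4)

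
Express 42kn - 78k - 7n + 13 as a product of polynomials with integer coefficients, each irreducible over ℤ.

Group as (42kn - 78k) + (-7n + 13) = 6k(7n - 13) - (7n - 13).
Both groups share the factor (7n - 13).

(6k - 1)(7n - 13)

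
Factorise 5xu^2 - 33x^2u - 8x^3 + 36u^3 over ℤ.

-(x - u)(x + 4u)(8x + 9u)

Group: 8x(-x^2 - 3xu + 4u^2) + 9u(-x^2 - 3xu + 4u^2); both groups contain (-x^2 - 3xu + 4u^2), so (8x + 9u) is a factor with cofactor -x^2 - 3xu + 4u^2.
The cofactor groups again: -x^2 - 3xu + 4u^2 = -x(x + 4u) + u(x + 4u); both groups contain (x + 4u), giving -(x - u)(x + 4u).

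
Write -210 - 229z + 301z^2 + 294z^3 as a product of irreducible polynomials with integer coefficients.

Trying the rational-root candidates, z = -5/7 is a root, giving the factor (7z + 5) and quotient 42z^2 + 13z - 42.
The remaining quadratic factors as (6z + 7)(7z - 6).

(6z + 7)(7z + 5)(7z - 6)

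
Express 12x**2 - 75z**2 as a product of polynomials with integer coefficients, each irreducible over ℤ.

3(2x + 5z)(2x - 5z)

Factor out 3, leaving 4x**2 - 25z**2, which is a difference of two squares.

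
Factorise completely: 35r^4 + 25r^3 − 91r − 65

Group as (35r^4 − 91r) + (25r^3 − 65) = 7r(5r^3 − 13) + 5(5r^3 − 13).
Both groups share the factor (5r^3 − 13).

(7r + 5)(5r^3 − 13)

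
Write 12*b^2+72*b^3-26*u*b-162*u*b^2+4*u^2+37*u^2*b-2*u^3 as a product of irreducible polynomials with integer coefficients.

-(u-12*b-2)*(u-6*b)*(2*u-b)

Group: 2*u*(-u^2+18*u*b+2*u-72*b^2-12*b) - b*(-u^2+18*u*b+2*u-72*b^2-12*b); both groups contain (-u^2+18*u*b+2*u-72*b^2-12*b), so (2*u-b) is a factor with cofactor -u^2+18*u*b+2*u-72*b^2-12*b.
The cofactor groups again: -u^2+18*u*b+2*u-72*b^2-12*b = -u*(u-12*b-2) + 6*b*(u-12*b-2); both groups contain (u-12*b-2), giving -(u-6*b)*(u-12*b-2).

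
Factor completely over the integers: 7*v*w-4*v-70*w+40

Group as (7*v*w-4*v) + (-70*w+40) = v*(7*w-4) - 10*(7*w-4).
Both groups share the factor (7*w-4).

(7*w-4)*(v-10)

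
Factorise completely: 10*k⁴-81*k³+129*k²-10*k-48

By the rational root theorem, k = 6 is a root, giving the factor (k-6) and quotient 10*k³-21*k²+3*k+8.
Then k = 8/5 is a root, so (5*k-8) divides it; the quotient is 2*k²-k-1.
The remaining quadratic factors as (k-1)(2*k+1).

(2*k+1)*(5*k-8)*(k-1)*(k-6)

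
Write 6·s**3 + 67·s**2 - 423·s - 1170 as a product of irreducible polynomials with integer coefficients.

(6·s + 13)·(s + 15)·(s - 6)

By the rational root theorem, s = 6 is a root, so (s - 6) is a factor; dividing leaves 6·s**2 + 103·s + 195.
The remaining quadratic factors as (s + 15)(6·s + 13).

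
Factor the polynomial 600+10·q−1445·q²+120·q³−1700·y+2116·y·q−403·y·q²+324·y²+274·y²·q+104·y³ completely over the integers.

(13·y−8·q−5)·(2·y−q+12)·(4·y+15·q−10)

Group: 2·y·(52·y²+163·y·q−150·y−120·q²+5·q+50) + (−q+12)·(52·y²+163·y·q−150·y−120·q²+5·q+50); both groups contain (52·y²+163·y·q−150·y−120·q²+5·q+50), so (2·y−q+12) is a factor with cofactor 52·y²+163·y·q−150·y−120·q²+5·q+50.
The cofactor groups again: 52·y²+163·y·q−150·y−120·q²+5·q+50 = 13·y·(4·y+15·q−10) + (−8·q−5)·(4·y+15·q−10); both groups contain (4·y+15·q−10), giving (13·y−8·q−5)·(4·y+15·q−10).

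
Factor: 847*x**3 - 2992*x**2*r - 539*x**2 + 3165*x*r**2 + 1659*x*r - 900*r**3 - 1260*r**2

(7*x - 12*r)*(11*x - 15*r)*(11*x - 5*r - 7)

Group: 11*x*(77*x**2 - 237*x*r + 180*r**2) + (-5*r - 7)*(77*x**2 - 237*x*r + 180*r**2); both groups contain (77*x**2 - 237*x*r + 180*r**2), so (11*x - 5*r - 7) is a factor with cofactor 77*x**2 - 237*x*r + 180*r**2.
The cofactor groups again: 77*x**2 - 237*x*r + 180*r**2 = 11*x*(7*x - 12*r) - 15*r*(7*x - 12*r); both groups contain (7*x - 12*r), giving (11*x - 15*r)*(7*x - 12*r).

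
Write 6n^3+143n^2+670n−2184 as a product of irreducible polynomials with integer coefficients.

Among the possible rational roots, n = −12 is a root, giving the factor (n+12) and quotient 6n^2+71n−182.
The remaining quadratic factors as (n+14)(6n−13).

(6n−13)(n+12)(n+14)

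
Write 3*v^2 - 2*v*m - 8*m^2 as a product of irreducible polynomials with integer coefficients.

Group: v*(3*v + 4*m) - 2*m*(3*v + 4*m); both groups contain (3*v + 4*m).

(v - 2*m)*(3*v + 4*m)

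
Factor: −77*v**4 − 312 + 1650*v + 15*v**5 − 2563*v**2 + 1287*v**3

By the rational root theorem, v = 1 is a root, giving the factor (v − 1) and quotient 15*v**4 − 62*v**3 + 1225*v**2 − 1338*v + 312.
Next, v = 1/3 is a root, so (3*v − 1) divides it; the quotient is 5*v**3 − 19*v**2 + 402*v − 312.
Then v = 4/5 is a root, giving the factor (5*v − 4) and quotient v**2 − 3*v + 78.
The quadratic v**2 − 3*v + 78 has discriminant −303 < 0 and is irreducible over ℤ.

(3*v − 1)*(5*v − 4)*(v − 1)*(v**2 − 3*v + 78)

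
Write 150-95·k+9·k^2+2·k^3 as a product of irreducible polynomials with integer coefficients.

Testing divisors of the constant over divisors of the leading coefficient, k = -10 is a root, so (k+10) is a factor; dividing leaves 2·k^2-11·k+15.
The remaining quadratic factors as (2·k-5)(k-3).

(2·k-5)·(k+10)·(k-3)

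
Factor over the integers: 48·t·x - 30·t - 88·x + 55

Group as (48·t·x - 30·t) + (-88·x + 55) = 6·t·(8·x - 5) - 11·(8·x - 5).
Both groups share the factor (8·x - 5).

(6·t - 11)·(8·x - 5)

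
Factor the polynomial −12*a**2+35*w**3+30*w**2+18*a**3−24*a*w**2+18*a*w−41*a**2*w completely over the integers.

Group: a*(18*a**2−59*a*w−12*a+35*w**2+30*w) + w*(18*a**2−59*a*w−12*a+35*w**2+30*w); both groups contain (18*a**2−59*a*w−12*a+35*w**2+30*w), so (a+w) is a factor with cofactor 18*a**2−59*a*w−12*a+35*w**2+30*w.
The cofactor groups again: 18*a**2−59*a*w−12*a+35*w**2+30*w = 2*a*(9*a−7*w−6) − 5*w*(9*a−7*w−6); both groups contain (9*a−7*w−6), giving (2*a−5*w)*(9*a−7*w−6).

(2*a−5*w)*(9*a−7*w−6)*(a+w)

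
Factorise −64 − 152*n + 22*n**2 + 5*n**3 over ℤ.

(5*n + 2)*(n + 8)*(n − 4)

Testing divisors of the constant over divisors of the leading coefficient, n = −8 is a root, so (n + 8) divides it; the quotient is 5*n**2 − 18*n − 8.
The remaining quadratic factors as (n − 4)(5*n + 2).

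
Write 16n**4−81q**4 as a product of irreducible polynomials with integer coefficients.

Difference of squares twice: with A = 2n and B = 3q, A⁴ − B⁴ = (A² − B²)(A² + B²), and A² − B² factors again.

(2n+3q)(2n−3q)(4n**2+9q**2)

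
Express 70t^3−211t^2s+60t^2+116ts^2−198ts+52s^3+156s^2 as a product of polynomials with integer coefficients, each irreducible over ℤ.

Group: t(70t^2−71ts+60t−26s^2−78s) − 2s(70t^2−71ts+60t−26s^2−78s); both groups contain (70t^2−71ts+60t−26s^2−78s), so (t−2s) is a factor with cofactor 70t^2−71ts+60t−26s^2−78s.
The cofactor groups again: 70t^2−71ts+60t−26s^2−78s = 10t(7t+2s+6) − 13s(7t+2s+6); both groups contain (7t+2s+6), giving (10t−13s)(7t+2s+6).

(10t−13s)(t−2s)(7t+2s+6)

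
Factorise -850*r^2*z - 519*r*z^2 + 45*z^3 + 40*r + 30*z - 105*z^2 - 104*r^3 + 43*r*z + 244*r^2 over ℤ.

Group: 2*r*(-52*r^2 - 35*r*z - 8*r + 3*z^2 - 6*z) + (15*z - 5)*(-52*r^2 - 35*r*z - 8*r + 3*z^2 - 6*z); both groups contain (-52*r^2 - 35*r*z - 8*r + 3*z^2 - 6*z), so (2*r + 15*z - 5) is a factor with cofactor -52*r^2 - 35*r*z - 8*r + 3*z^2 - 6*z.
The cofactor groups again: -52*r^2 - 35*r*z - 8*r + 3*z^2 - 6*z = -4*r*(13*r - z + 2) - 3*z*(13*r - z + 2); both groups contain (13*r - z + 2), giving -(4*r + 3*z)*(13*r - z + 2).

-(13*r - z + 2)*(2*r + 15*z - 5)*(4*r + 3*z)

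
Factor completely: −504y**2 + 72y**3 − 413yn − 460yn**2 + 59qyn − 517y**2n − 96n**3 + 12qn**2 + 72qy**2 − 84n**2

(q + y − 8n − 7)(8y + 3n)(9y + 4n)

Group: 9y(8qy + 3qn + 8y**2 − 61yn − 56y − 24n**2 − 21n) + 4n(8qy + 3qn + 8y**2 − 61yn − 56y − 24n**2 − 21n); both groups contain (8qy + 3qn + 8y**2 − 61yn − 56y − 24n**2 − 21n), so (9y + 4n) is a factor with cofactor 8qy + 3qn + 8y**2 − 61yn − 56y − 24n**2 − 21n.
The cofactor groups again: 8qy + 3qn + 8y**2 − 61yn − 56y − 24n**2 − 21n = 8y(q + y − 8n − 7) + 3n(q + y − 8n − 7); both groups contain (q + y − 8n − 7), giving (8y + 3n)(q + y − 8n − 7).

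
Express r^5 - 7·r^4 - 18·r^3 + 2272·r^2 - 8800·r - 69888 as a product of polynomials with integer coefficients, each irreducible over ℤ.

Among the possible rational roots, r = -12 is a root, so (r + 12) divides it; the quotient is r^4 - 19·r^3 + 210·r^2 - 248·r - 5824.
Continuing, r = 8 is a root, so (r - 8) divides it; the quotient is r^3 - 11·r^2 + 122·r + 728.
Continuing, r = -4 is a root, so (r + 4) divides it; the quotient is r^2 - 15·r + 182.
The quadratic r^2 - 15·r + 182 has discriminant -503 < 0 and is irreducible over ℤ.

(r + 12)·(r + 4)·(r - 8)·(r^2 - 15·r + 182)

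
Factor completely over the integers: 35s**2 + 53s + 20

(5s + 4)(7s + 5)

Need a pair with product 35·20 = 700 and sum 53: that's 28 and 25.
Split the middle term: 35s**2 + 28s + 25s + 20 = 7s(5s + 4) + 5(5s + 4).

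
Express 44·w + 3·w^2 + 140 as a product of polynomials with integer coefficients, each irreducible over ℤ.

Need a pair with product 3·140 = 420 and sum 44: that's 14 and 30.
Split the middle term: 3·w^2 + 14·w + 30·w + 140 = w·(3·w + 14) + 10·(3·w + 14).

(3·w + 14)·(w + 10)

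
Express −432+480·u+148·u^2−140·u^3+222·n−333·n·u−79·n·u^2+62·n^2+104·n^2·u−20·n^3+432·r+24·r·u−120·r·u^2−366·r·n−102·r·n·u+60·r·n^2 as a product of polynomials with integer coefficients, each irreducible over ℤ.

(6·r−2·n+7·u−6)·(2·n−5·u−9)·(5·n+4·u−8)

Group: 5·n·(12·r·n−30·r·u−54·r−4·n^2+24·n·u+6·n−35·u^2−33·u+54) + (4·u−8)·(12·r·n−30·r·u−54·r−4·n^2+24·n·u+6·n−35·u^2−33·u+54); both groups contain (12·r·n−30·r·u−54·r−4·n^2+24·n·u+6·n−35·u^2−33·u+54), so (5·n+4·u−8) is a factor with cofactor 12·r·n−30·r·u−54·r−4·n^2+24·n·u+6·n−35·u^2−33·u+54.
The cofactor groups again: 12·r·n−30·r·u−54·r−4·n^2+24·n·u+6·n−35·u^2−33·u+54 = 6·r·(2·n−5·u−9) + (−2·n+7·u−6)·(2·n−5·u−9); both groups contain (2·n−5·u−9), giving (6·r−2·n+7·u−6)·(2·n−5·u−9).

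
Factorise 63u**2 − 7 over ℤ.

7(3u + 1)(3u − 1)

Pull out the common factor 7; 9u**2 − 1 is a difference of squares.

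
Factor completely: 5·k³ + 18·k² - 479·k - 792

(5·k + 8)·(k + 11)·(k - 9)

Among the possible rational roots, k = 9 is a root, so (k - 9) divides it; the quotient is 5·k² + 63·k + 88.
The remaining quadratic factors as (5·k + 8)(k + 11).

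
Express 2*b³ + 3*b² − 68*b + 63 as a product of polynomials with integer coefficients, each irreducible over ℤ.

(2*b − 9)*(b + 7)*(b − 1)

Among the possible rational roots, b = 1 is a root, so (b − 1) is a factor; dividing leaves 2*b² + 5*b − 63.
The remaining quadratic factors as (b + 7)(2*b − 9).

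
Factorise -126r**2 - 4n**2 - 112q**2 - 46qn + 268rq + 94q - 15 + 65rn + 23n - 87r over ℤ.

-(9r - 14q - 4n + 3)(14r - 8q - n + 5)

Group: -9r(14r - 8q - n + 5) + (14q + 4n - 3)(14r - 8q - n + 5); both groups contain (14r - 8q - n + 5).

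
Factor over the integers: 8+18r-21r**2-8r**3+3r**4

Trying the rational-root candidates, r = 4 is a root, so (r-4) divides it; the quotient is 3r**3+4r**2-5r-2.
Continuing, r = 1 is a root, giving the factor (r-1) and quotient 3r**2+7r+2.
The remaining quadratic factors as (r+2)(3r+1).

(3r+1)(r+2)(r-1)(r-4)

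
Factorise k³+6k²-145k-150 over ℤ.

(k+1)(k+15)(k-10)

Testing divisors of the constant over divisors of the leading coefficient, k = 10 is a root, giving the factor (k-10) and quotient k²+16k+15.
The remaining quadratic factors as (k+1)(k+15).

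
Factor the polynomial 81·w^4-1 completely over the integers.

(3·w+1)·(3·w-1)·(9·w^2+1)

Difference of squares twice: with A = 3·w and B = 1, A⁴ − B⁴ = (A² − B²)(A² + B²), and A² − B² factors again.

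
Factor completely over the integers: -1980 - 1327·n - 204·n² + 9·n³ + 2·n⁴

Testing divisors of the constant over divisors of the leading coefficient, n = -5/2 is a root, giving the factor (2·n + 5) and quotient n³ + 2·n² - 107·n - 396.
Continuing, n = -4 is a root, so (n + 4) divides it; the quotient is n² - 2·n - 99.
The remaining quadratic factors as (n + 9)(n - 11).

(2·n + 5)·(n + 4)·(n + 9)·(n - 11)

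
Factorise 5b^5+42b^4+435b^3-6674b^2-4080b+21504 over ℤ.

(5b-8)(b+2)(b-7)(b^2+15b+192)

Testing divisors of the constant over divisors of the leading coefficient, b = 8/5 is a root, so (5b-8) divides it; the quotient is b^4+10b^3+103b^2-1170b-2688.
Next, b = 7 is a root, giving the factor (b-7) and quotient b^3+17b^2+222b+384.
Then b = -2 is a root, so (b+2) divides it; the quotient is b^2+15b+192.
The quadratic b^2+15b+192 has discriminant -543 < 0 and is irreducible over ℤ.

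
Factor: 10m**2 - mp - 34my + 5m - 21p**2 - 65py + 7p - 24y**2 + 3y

(2m - 3p - 8y + 1)(5m + 7p + 3y)

Group: 5m(2m - 3p - 8y + 1) + (7p + 3y)(2m - 3p - 8y + 1); both groups contain (2m - 3p - 8y + 1).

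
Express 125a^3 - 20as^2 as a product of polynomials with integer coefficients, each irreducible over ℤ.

Every term has a factor of 5a. Then 25a^2 - 4s^2 = (5a)² − (2s)².

5a(5a + 2s)(5a - 2s)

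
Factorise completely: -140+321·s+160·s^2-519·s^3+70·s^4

(2·s-1)·(5·s+4)·(7·s-5)·(s-7)

Testing divisors of the constant over divisors of the leading coefficient, s = 7 is a root, so (s-7) divides it; the quotient is 70·s^3-29·s^2-43·s+20.
Then s = 5/7 is a root, so (7·s-5) divides it; the quotient is 10·s^2+3·s-4.
The remaining quadratic factors as (5·s+4)(2·s-1).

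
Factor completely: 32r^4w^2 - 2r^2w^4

2r^2w^2(4r + w)(4r - w)

Every term has a factor of 2r^2w^2. Then 16r^2 - w^2 = (4r)² − (w)².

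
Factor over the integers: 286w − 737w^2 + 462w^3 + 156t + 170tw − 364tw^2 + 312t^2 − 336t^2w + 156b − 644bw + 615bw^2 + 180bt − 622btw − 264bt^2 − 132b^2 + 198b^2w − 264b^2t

−(11b + 14w − 13)(4t − 3w + 2)(6b + 6t + 11w)

Group: 6b(−44bt + 33bw − 22b − 56tw + 52t + 42w^2 − 67w + 26) + (6t + 11w)(−44bt + 33bw − 22b − 56tw + 52t + 42w^2 − 67w + 26); both groups contain (−44bt + 33bw − 22b − 56tw + 52t + 42w^2 − 67w + 26), so (6b + 6t + 11w) is a factor with cofactor −44bt + 33bw − 22b − 56tw + 52t + 42w^2 − 67w + 26.
The cofactor groups again: −44bt + 33bw − 22b − 56tw + 52t + 42w^2 − 67w + 26 = −4t(11b + 14w − 13) + (3w − 2)(11b + 14w − 13); both groups contain (11b + 14w − 13), giving −(4t − 3w + 2)(11b + 14w − 13).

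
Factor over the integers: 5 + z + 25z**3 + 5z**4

(z + 5)(5z**3 + 1)

Group as (5z**4 + z) + (25z**3 + 5) = z(5z**3 + 1) + 5(5z**3 + 1).
Both groups share the factor (5z**3 + 1).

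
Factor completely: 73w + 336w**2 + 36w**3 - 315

Testing divisors of the constant over divisors of the leading coefficient, w = 5/6 is a root, so (6w - 5) is a factor; dividing leaves 6w**2 + 61w + 63.
The remaining quadratic factors as (6w + 7)(w + 9).

(6w + 7)(6w - 5)(w + 9)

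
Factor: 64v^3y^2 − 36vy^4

4vy^2(4v + 3y)(4v − 3y)

Factor out 4vy^2, leaving 16v^2 − 9y^2, which is a difference of two squares.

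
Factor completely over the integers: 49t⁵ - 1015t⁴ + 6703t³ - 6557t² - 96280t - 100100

Among the possible rational roots, t = 11 is a root, so (t - 11) divides it; the quotient is 49t⁴ - 476t³ + 1467t² + 9580t + 9100.
Continuing, t = -10/7 is a root, giving the factor (7t + 10) and quotient 7t³ - 78t² + 321t + 910.
Continuing, t = -13/7 is a root, giving the factor (7t + 13) and quotient t² - 13t + 70.
The quadratic t² - 13t + 70 has discriminant -111 < 0 and is irreducible over ℤ.

(7t + 10)(7t + 13)(t - 11)(t² - 13t + 70)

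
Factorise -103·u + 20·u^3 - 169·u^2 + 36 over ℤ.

(4·u - 1)·(5·u + 4)·(u - 9)

Among the possible rational roots, u = -4/5 is a root, giving the factor (5·u + 4) and quotient 4·u^2 - 37·u + 9.
The remaining quadratic factors as (4·u - 1)(u - 9).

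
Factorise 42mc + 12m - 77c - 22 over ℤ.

(6m - 11)(7c + 2)

Group as (42mc + 12m) + (-77c - 22) = 6m(7c + 2) - 11(7c + 2).
Both groups share the factor (7c + 2).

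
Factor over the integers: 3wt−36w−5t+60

(3w−5)(t−12)

Group as (3wt−36w) + (−5t+60) = 3w(t−12) − 5(t−12).
Both groups share the factor (t−12).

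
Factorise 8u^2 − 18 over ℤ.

2(2u + 3)(2u − 3)

Pull out the common factor 2; 4u^2 − 9 is a difference of squares.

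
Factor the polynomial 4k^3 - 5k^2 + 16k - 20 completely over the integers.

(4k - 5)(k^2 + 4)

Group as (4k^3 + 16k) + (-5k^2 - 20) = 4k(k^2 + 4) - 5(k^2 + 4).
Both groups share the factor (k^2 + 4).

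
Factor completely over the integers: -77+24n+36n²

(6n+11)(6n-7)

Need a pair with product 36·(-77) = -2772 and sum 24: that's 66 and -42.
Split the middle term: 36n²+66n - 42n-77 = 6n(6n+11) - 7(6n+11).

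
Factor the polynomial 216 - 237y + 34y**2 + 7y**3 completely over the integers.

Among the possible rational roots, y = -9 is a root, so (y + 9) is a factor; dividing leaves 7y**2 - 29y + 24.
The remaining quadratic factors as (y - 3)(7y - 8).

(7y - 8)(y + 9)(y - 3)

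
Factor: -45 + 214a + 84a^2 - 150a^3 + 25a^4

By the rational root theorem, a = 5 is a root, so (a - 5) divides it; the quotient is 25a^3 - 25a^2 - 41a + 9.
Then a = 1/5 is a root, so (5a - 1) divides it; the quotient is 5a^2 - 4a - 9.
The remaining quadratic factors as (5a - 9)(a + 1).

(5a - 1)(5a - 9)(a + 1)(a - 5)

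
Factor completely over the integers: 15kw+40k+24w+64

Group as (15kw+40k) + (24w+64) = 5k(3w+8) + 8(3w+8).
Both groups share the factor (3w+8).

(3w+8)(5k+8)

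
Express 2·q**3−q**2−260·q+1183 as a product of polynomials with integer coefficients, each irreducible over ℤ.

Testing divisors of the constant over divisors of the leading coefficient, q = 7 is a root, giving the factor (q−7) and quotient 2·q**2+13·q−169.
The remaining quadratic factors as (2·q−13)(q+13).

(2·q−13)·(q+13)·(q−7)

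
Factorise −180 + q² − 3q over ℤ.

(q + 12)(q − 15)

Two integers with product −180 and sum −3 are 12 and −15.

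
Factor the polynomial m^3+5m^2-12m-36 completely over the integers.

Trying the rational-root candidates, m = -6 is a root, so (m+6) is a factor; dividing leaves m^2-m-6.
The remaining quadratic factors as (m+2)(m-3).

(m+2)(m+6)(m-3)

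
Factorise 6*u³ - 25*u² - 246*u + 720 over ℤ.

Trying the rational-root candidates, u = 15/2 is a root, so (2*u - 15) divides it; the quotient is 3*u² + 10*u - 48.
The remaining quadratic factors as (3*u - 8)(u + 6).

(2*u - 15)*(3*u - 8)*(u + 6)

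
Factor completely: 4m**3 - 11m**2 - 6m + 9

By the rational root theorem, m = 3/4 is a root, giving the factor (4m - 3) and quotient m**2 - 2m - 3.
The remaining quadratic factors as (m - 3)(m + 1).

(4m - 3)(m + 1)(m - 3)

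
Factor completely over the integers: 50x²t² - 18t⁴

Pull out the common factor 2t²; 25x² - 9t² is a difference of squares.

2t²(5x - 3t)(5x + 3t)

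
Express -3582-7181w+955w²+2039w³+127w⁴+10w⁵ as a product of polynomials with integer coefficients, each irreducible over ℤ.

(2w+1)(5w-9)(w+2)(w²+12w+199)

Among the possible rational roots, w = -2 is a root, giving the factor (w+2) and quotient 10w⁴+107w³+1825w²-2695w-1791.
Continuing, w = -1/2 is a root, so (2w+1) is a factor; dividing leaves 5w³+51w²+887w-1791.
Continuing, w = 9/5 is a root, giving the factor (5w-9) and quotient w²+12w+199.
The quadratic w²+12w+199 has discriminant -652 < 0 and is irreducible over ℤ.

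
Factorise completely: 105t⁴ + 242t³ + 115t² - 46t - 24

Testing divisors of the constant over divisors of the leading coefficient, t = 3/7 is a root, so (7t - 3) divides it; the quotient is 15t³ + 41t² + 34t + 8.
Continuing, t = -2/5 is a root, so (5t + 2) divides it; the quotient is 3t² + 7t + 4.
The remaining quadratic factors as (3t + 4)(t + 1).

(3t + 4)(5t + 2)(7t - 3)(t + 1)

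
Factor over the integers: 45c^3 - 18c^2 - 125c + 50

Among the possible rational roots, c = 2/5 is a root, giving the factor (5c - 2) and quotient 9c^2 - 25.
The remaining quadratic factors as (3c + 5)(3c - 5).

(3c + 5)(3c - 5)(5c - 2)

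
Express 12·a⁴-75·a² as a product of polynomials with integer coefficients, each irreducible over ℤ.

Pull out the common factor 3·a²; 4·a²-25 is a difference of squares.

3·a²·(2·a+5)·(2·a-5)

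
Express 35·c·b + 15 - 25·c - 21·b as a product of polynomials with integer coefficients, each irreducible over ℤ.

Group as (35·c·b - 25·c) + (-21·b + 15) = 5·c·(7·b - 5) - 3·(7·b - 5).
Both groups share the factor (7·b - 5).

(5·c - 3)·(7·b - 5)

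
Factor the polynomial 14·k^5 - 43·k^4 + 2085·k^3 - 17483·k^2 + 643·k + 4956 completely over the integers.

(2·k + 1)·(7·k - 4)·(k - 7)·(k^2 + 4·k + 177)

Trying the rational-root candidates, k = -1/2 is a root, giving the factor (2·k + 1) and quotient 7·k^4 - 25·k^3 + 1055·k^2 - 9269·k + 4956.
Next, k = 7 is a root, so (k - 7) is a factor; dividing leaves 7·k^3 + 24·k^2 + 1223·k - 708.
Then k = 4/7 is a root, so (7·k - 4) is a factor; dividing leaves k^2 + 4·k + 177.
The quadratic k^2 + 4·k + 177 has discriminant -692 < 0 and is irreducible over ℤ.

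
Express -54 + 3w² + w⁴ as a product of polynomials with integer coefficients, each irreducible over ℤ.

Substitute u = w² to get a quadratic in u, then factor.
w² + 9 is irreducible over ℤ (sum of squares).
w² - 6 is irreducible over ℤ (6 is not a perfect square).

(w² + 9)(w² - 6)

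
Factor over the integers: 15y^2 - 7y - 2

Need a pair with product 15·(-2) = -30 and sum -7: that's 3 and -10.
Split the middle term: 15y^2 + 3y - 10y - 2 = 3y(5y + 1) - 2(5y + 1).

(3y - 2)(5y + 1)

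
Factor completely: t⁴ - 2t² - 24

Substitute u = t² to get a quadratic in u, then factor.
t² - 6 is irreducible over ℤ (6 is not a perfect square).
t² + 4 is irreducible over ℤ (sum of squares).

(t² + 4)(t² - 6)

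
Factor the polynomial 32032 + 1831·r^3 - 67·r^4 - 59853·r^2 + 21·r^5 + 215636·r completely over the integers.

By the rational root theorem, r = 11 is a root, so (r - 11) is a factor; dividing leaves 21·r^4 + 164·r^3 + 3635·r^2 - 19868·r - 2912.
Then r = -1/7 is a root, giving the factor (7·r + 1) and quotient 3·r^3 + 23·r^2 + 516·r - 2912.
Continuing, r = 13/3 is a root, so (3·r - 13) divides it; the quotient is r^2 + 12·r + 224.
The quadratic r^2 + 12·r + 224 has discriminant -752 < 0 and is irreducible over ℤ.

(3·r - 13)·(7·r + 1)·(r - 11)·(r^2 + 12·r + 224)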